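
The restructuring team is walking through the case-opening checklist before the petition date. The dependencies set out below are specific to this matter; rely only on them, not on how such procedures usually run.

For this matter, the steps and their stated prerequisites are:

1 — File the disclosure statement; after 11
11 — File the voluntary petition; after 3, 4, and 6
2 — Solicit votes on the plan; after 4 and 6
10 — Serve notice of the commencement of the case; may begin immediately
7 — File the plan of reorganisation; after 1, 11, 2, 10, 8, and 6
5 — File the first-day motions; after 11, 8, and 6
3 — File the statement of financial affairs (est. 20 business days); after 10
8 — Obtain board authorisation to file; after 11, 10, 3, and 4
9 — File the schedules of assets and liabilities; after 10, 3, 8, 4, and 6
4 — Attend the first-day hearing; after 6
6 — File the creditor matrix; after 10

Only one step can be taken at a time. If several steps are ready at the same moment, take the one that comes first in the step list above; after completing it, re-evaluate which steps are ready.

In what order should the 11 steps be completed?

10 has no prerequisites → 10 first.
3 and 6 are both available; 3 is listed earlier → 3.
That leaves 6 as the only ready step → 6.
That leaves 4 as the only ready step → 4.
Now 11 and 2 have their prerequisites met. 11 is listed earlier, so 11 next.
1, 2 and 8 are all available; 1 is listed earlier → 1.
2 and 8 are both available; 2 is listed earlier → 2.
That leaves 8 as the only ready step → 8.
Now 7, 5 and 9 have their prerequisites met. 7 is listed earlier, so 7 next.
Ready: 5 and 9. 5 is listed earlier → 5.
That leaves 9 as the only ready step → 9.

10 → 3 → 6 → 4 → 11 → 1 → 2 → 8 → 7 → 5 → 9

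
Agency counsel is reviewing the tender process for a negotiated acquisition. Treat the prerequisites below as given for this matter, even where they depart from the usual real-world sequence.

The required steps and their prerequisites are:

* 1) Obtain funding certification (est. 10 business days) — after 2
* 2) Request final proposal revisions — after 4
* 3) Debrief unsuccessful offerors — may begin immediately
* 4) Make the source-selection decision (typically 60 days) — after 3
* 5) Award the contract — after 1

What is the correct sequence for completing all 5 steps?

3 is the only step with nothing outstanding, so it goes first.
That leaves 4 as the only ready step → 4.
Next only 2 has its prerequisites met → 2.
1 needed 2, now all done → 1.
5 is the only step now ready → 5.

3, 4, 2, 1, 5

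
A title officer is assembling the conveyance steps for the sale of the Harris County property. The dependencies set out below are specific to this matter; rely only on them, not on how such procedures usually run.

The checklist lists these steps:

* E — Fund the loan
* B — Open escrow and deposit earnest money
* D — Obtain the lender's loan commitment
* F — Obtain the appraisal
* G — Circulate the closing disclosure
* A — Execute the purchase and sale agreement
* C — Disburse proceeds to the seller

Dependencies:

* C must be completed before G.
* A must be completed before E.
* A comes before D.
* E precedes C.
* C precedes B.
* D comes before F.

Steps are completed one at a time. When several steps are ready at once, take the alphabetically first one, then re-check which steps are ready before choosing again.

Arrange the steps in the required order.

A is the only step with nothing outstanding, so it goes first.
Ready: D and E. D has the earlier label → D.
F now also ready, so the ready set is {E, F}; E has the earlier label → E.
C now also ready, so the ready set is {C, F}; C has the earlier label → C.
B and G now also ready, so the ready set is {B, F, G}; B has the earlier label → B.
F and G are both available; F has the earlier label → F.
That leaves G as the only ready step → G.

A, D, E, C, B, F, G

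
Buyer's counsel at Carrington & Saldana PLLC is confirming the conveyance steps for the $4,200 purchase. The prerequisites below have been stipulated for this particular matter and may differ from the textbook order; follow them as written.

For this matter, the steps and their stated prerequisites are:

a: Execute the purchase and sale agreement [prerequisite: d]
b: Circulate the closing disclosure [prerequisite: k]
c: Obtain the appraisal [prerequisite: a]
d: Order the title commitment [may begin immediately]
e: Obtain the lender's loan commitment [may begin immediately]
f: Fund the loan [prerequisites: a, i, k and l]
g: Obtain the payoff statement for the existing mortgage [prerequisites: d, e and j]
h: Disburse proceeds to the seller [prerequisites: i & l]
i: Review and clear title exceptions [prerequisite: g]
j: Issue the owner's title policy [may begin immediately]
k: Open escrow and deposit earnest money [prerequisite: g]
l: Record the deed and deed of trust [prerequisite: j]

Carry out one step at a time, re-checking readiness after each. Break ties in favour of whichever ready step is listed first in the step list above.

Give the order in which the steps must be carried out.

d, e and j have no prerequisites; d is listed earlier, so d is first.
Ready: a, e and j. a is listed earlier → a.
Now c, e and j have their prerequisites met. c is listed earlier, so c next.
e and j are both available; e is listed earlier → e.
Next only j has its prerequisites met → j.
g and l are both available; g is listed earlier → g.
i and k now also ready, so the ready set is {i, k, l}; i is listed earlier → i.
Now k and l have their prerequisites met. k is listed earlier, so k next.
Ready: b and l. b is listed earlier → b.
l is the only step now ready → l.
Ready: f and h. f is listed earlier → f.
h needed i and l, now all done → h.

d, a, c, e, j, g, i, k, b, l, f, h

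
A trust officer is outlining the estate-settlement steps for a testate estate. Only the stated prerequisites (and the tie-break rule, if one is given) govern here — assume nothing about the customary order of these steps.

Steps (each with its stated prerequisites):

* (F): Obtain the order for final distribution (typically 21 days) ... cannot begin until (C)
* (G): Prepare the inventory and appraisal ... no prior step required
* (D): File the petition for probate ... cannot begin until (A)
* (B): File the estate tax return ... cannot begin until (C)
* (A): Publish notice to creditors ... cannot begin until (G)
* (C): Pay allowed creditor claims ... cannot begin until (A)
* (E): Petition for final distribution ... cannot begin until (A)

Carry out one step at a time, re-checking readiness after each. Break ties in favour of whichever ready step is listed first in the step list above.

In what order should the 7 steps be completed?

(G) → (A) → (D) → (C) → (F) → (B) → (E)

(G) is the only step with nothing outstanding, so it goes first.
(A) needed (G), now all done → (A).
Now (D), (C) and (E) have their prerequisites met. (D) is listed earlier, so (D) next.
(C) and (E) are both available; (C) is listed earlier → (C).
Ready: (F), (B) and (E). (F) is listed earlier → (F).
Now (B) and (E) have their prerequisites met. (B) is listed earlier, so (B) next.
Next only (E) has its prerequisites met → (E).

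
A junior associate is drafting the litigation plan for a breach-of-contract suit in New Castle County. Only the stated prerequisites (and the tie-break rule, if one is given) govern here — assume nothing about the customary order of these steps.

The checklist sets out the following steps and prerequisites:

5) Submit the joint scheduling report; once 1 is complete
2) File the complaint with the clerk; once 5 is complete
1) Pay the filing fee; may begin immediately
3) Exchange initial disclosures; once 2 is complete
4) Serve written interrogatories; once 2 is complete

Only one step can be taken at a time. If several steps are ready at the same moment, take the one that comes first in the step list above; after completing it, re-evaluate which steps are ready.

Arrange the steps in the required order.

1 has no prerequisites → 1 first.
Next only 5 has its prerequisites met → 5.
2 is the only step now ready → 2.
Now 3 and 4 have their prerequisites met. 3 is listed earlier, so 3 next.
That leaves 4 as the only ready step → 4.

1 → 5 → 2 → 3 → 4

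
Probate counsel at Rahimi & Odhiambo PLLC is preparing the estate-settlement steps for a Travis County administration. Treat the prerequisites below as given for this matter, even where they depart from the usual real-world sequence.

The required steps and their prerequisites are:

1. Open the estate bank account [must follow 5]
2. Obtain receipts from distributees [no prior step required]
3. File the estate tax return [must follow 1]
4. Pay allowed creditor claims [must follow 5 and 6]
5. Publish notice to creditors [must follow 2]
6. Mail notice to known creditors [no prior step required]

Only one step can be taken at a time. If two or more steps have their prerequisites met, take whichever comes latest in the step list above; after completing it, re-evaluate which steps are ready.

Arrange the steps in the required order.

6 → 2 → 5 → 4 → 1 → 3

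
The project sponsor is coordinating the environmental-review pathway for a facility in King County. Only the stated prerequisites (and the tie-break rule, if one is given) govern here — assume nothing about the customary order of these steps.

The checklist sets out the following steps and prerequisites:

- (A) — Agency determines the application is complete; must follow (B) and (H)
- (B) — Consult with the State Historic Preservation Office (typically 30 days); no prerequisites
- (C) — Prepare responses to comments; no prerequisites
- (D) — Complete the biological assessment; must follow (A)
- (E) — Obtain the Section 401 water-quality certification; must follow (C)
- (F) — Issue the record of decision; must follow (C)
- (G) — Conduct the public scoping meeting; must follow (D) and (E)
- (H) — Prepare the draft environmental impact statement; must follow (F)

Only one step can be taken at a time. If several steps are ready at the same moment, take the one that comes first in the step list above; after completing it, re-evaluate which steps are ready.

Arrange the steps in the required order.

(B), (C), (E), (F), (H), (A), (D), (G)

(B) and (C) have no prerequisites; (B) is listed earlier, so (B) is first.
(C) is the only step now ready → (C).
Ready: (E) and (F). (E) is listed earlier → (E).
(F) is the only step now ready → (F).
(H) needed (F), now all done → (H).
That leaves (A) as the only ready step → (A).
(D) needed (A), now all done → (D).
(G) needed (D) and (E), now all done → (G).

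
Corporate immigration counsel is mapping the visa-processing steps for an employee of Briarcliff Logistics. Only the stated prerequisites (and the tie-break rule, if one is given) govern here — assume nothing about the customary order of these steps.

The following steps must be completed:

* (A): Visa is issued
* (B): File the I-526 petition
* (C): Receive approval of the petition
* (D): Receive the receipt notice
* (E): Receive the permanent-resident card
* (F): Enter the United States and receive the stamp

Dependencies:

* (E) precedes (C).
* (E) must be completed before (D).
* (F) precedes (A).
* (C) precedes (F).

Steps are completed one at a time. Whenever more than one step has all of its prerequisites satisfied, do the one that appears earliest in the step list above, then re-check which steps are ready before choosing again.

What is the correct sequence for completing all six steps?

(B) → (E) → (C) → (D) → (F) → (A)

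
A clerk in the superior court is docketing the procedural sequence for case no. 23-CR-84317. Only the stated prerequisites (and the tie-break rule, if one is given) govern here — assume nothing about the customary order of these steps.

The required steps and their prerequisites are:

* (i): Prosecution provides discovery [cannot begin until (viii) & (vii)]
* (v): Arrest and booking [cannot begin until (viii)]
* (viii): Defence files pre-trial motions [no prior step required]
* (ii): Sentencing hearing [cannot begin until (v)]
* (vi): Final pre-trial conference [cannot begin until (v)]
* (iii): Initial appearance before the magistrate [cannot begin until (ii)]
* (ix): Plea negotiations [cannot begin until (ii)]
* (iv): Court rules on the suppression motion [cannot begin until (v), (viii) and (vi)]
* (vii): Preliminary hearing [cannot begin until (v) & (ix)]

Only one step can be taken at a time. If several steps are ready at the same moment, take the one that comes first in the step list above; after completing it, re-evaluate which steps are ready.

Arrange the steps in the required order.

(viii) has no prerequisites → (viii) first.
That leaves (v) as the only ready step → (v).
(ii) and (vi) are both available; (ii) is listed earlier → (ii).
(iii) and (ix) now also ready, so the ready set is {(vi), (iii), (ix)}; (vi) is listed earlier → (vi).
(iv) now also ready, so the ready set is {(iii), (ix), (iv)}; (iii) is listed earlier → (iii).
Ready: (ix) and (iv). (ix) is listed earlier → (ix).
Now (iv) and (vii) have their prerequisites met. (iv) is listed earlier, so (iv) next.
Next only (vii) has its prerequisites met → (vii).
(i) needed (viii) and (vii), now all done → (i).

(viii), (v), (ii), (vi), (iii), (ix), (iv), (vii), (i)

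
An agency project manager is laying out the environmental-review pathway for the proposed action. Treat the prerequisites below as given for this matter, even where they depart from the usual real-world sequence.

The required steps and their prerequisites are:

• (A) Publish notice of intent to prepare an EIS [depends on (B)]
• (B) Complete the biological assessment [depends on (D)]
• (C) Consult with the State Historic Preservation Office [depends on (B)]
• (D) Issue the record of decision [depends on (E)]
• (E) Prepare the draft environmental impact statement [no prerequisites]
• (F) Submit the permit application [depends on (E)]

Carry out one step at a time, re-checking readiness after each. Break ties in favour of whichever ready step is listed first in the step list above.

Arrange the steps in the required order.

(E) → (D) → (B) → (A) → (C) → (F)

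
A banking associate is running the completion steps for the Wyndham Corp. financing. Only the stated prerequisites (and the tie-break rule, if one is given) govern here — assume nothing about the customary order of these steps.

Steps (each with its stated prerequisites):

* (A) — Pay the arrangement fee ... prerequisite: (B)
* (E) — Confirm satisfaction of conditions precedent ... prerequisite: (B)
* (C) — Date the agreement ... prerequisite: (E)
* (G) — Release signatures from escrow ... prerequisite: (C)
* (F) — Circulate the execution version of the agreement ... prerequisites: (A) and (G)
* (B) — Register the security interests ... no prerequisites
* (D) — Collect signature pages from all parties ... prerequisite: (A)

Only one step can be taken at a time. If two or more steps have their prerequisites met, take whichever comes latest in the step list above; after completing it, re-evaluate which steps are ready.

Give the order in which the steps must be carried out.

(B) has no prerequisites → (B) first.
Ready: (E) and (A). (E) is listed later → (E).
(C) now also ready, so the ready set is {(C), (A)}; (C) is listed later → (C).
(G) now also ready, so the ready set is {(G), (A)}; (G) is listed later → (G).
Next only (A) has its prerequisites met → (A).
Now (D) and (F) have their prerequisites met. (D) is listed later, so (D) next.
(F) is the only step now ready → (F).

(B), (E), (C), (G), (A), (D), (F)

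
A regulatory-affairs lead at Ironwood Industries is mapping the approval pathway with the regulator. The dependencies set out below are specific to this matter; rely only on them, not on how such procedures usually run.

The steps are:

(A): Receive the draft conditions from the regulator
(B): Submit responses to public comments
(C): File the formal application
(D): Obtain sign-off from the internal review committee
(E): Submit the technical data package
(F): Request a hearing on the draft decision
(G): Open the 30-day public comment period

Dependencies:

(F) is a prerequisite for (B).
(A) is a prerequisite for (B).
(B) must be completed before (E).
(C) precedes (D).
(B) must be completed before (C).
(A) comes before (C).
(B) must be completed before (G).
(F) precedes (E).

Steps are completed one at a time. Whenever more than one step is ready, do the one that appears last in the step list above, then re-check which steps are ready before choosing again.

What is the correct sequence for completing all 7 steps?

(F) → (A) → (B) → (G) → (E) → (C) → (D)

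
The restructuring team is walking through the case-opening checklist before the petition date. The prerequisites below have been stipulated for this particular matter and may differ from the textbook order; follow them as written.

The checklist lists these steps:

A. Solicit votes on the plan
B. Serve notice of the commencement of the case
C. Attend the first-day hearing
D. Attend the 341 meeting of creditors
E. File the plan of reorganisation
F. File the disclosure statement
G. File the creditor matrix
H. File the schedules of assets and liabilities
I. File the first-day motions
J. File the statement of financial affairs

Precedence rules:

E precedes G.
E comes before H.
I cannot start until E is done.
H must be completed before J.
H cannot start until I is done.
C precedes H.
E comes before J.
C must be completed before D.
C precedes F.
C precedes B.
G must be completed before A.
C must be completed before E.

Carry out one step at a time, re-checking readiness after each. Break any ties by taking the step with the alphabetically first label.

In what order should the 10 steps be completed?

C, B, D, E, F, G, A, I, H, J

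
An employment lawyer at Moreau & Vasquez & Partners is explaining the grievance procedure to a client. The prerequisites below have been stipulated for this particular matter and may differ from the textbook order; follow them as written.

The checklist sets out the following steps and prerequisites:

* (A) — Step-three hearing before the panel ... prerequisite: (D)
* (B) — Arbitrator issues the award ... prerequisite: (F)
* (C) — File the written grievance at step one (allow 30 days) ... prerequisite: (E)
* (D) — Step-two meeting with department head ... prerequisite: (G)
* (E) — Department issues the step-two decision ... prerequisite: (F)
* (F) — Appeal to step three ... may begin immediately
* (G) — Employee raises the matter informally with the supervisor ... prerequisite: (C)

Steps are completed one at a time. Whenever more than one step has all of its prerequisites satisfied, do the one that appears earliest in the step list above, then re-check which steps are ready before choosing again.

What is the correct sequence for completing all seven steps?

(F) has no prerequisites → (F) first.
Now (B) and (E) have their prerequisites met. (B) is listed earlier, so (B) next.
Next only (E) has its prerequisites met → (E).
(C) is the only step now ready → (C).
That leaves (G) as the only ready step → (G).
(D) needed (G), now all done → (D).
(A) needed (D), now all done → (A).

(F) → (B) → (E) → (C) → (G) → (D) → (A)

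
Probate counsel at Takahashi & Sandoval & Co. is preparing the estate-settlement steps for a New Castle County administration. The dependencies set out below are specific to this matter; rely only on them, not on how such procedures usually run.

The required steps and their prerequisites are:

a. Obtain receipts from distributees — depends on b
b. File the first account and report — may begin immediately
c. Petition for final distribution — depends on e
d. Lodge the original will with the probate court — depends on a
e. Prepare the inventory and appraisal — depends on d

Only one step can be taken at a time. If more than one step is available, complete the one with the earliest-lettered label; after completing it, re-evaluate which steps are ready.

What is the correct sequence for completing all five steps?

b a d e c

b has no prerequisites → b first.
a needed b, now all done → a.
Next only d has its prerequisites met → d.
e is the only step now ready → e.
Next only c has its prerequisites met → c.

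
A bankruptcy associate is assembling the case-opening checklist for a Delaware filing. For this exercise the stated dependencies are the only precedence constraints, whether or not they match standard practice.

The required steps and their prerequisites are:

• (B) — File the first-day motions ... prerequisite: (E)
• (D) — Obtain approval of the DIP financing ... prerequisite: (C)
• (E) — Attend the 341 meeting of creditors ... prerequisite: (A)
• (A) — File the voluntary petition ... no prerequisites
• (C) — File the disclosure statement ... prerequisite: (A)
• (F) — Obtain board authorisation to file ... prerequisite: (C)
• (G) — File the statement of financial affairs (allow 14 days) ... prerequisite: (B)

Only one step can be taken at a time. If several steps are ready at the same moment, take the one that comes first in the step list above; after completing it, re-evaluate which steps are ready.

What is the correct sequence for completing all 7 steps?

Only (A) has no prerequisites, so it is first.
Ready: (E) and (C). (E) is listed earlier → (E).
(B) now also ready, so the ready set is {(B), (C)}; (B) is listed earlier → (B).
(C) and (G) are both available; (C) is listed earlier → (C).
Ready: (D), (F) and (G). (D) is listed earlier → (D).
(F) and (G) are both available; (F) is listed earlier → (F).
(G) needed (B), now all done → (G).

(A), (E), (B), (C), (D), (F), (G)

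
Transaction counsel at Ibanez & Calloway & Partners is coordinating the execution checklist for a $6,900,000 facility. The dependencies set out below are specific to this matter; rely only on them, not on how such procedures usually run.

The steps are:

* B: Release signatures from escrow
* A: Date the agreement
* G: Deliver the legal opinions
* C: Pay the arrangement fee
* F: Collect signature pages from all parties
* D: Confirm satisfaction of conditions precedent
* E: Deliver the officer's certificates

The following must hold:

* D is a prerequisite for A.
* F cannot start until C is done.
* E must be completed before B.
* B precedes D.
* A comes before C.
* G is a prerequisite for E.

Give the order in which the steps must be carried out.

G is the only step with nothing outstanding, so it goes first.
E is the only step now ready → E.
B needed E, now all done → B.
Next only D has its prerequisites met → D.
A needed D, now all done → A.
Next only C has its prerequisites met → C.
F needed C, now all done → F.

G E B D A C F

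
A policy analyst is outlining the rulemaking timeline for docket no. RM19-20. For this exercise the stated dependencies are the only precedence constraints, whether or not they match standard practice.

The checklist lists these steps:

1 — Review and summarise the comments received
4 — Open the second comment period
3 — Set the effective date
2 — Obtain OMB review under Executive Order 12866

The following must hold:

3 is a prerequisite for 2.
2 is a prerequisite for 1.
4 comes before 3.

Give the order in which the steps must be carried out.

4 is the only step with nothing outstanding, so it goes first.
3 needed 4, now all done → 3.
2 is the only step now ready → 2.
That leaves 1 as the only ready step → 1.

4, 3, 2, 1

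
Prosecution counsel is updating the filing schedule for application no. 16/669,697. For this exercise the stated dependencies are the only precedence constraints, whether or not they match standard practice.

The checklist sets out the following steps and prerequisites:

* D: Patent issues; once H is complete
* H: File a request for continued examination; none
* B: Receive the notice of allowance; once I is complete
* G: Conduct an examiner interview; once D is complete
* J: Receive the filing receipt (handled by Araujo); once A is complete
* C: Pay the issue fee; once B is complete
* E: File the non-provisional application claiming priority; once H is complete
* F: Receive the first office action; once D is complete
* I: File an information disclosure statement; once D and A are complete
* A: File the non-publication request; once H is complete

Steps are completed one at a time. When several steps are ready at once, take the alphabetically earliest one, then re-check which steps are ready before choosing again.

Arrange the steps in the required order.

Only H has no prerequisites, so it is first.
Ready: A, D and E. A has the earlier label → A.
Ready: D, E and J. D has the earlier label → D.
Ready: E, F, G, I and J. E has the earlier label → E.
Ready: F, G, I and J. F has the earlier label → F.
Now G, I and J have their prerequisites met. G has the earlier label, so G next.
I and J are both available; I has the earlier label → I.
B now also ready, so the ready set is {B, J}; B has the earlier label → B.
C now also ready, so the ready set is {C, J}; C has the earlier label → C.
J needed A, now all done → J.

H, A, D, E, F, G, I, B, C, J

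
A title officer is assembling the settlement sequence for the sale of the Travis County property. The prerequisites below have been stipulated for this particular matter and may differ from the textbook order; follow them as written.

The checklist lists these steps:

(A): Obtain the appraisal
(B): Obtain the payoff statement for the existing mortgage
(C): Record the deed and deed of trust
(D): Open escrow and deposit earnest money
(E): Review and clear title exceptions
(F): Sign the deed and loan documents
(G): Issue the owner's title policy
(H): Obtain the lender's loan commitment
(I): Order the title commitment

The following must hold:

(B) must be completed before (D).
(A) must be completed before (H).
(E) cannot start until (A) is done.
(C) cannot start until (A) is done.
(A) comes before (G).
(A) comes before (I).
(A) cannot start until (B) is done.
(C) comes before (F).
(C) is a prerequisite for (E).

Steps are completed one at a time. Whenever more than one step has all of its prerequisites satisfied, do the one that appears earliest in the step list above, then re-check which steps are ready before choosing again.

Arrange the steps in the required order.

(B) → (A) → (C) → (D) → (E) → (F) → (G) → (H) → (I)

(B) is the only step with nothing outstanding, so it goes first.
Ready: (A) and (D). (A) is listed earlier → (A).
(C), (D), (G), (H) and (I) are all available; (C) is listed earlier → (C).
(E) and (F) now also ready, so the ready set is {(D), (E), (F), (G), (H), (I)}; (D) is listed earlier → (D).
Now (E), (F), (G), (H) and (I) have their prerequisites met. (E) is listed earlier, so (E) next.
(F), (G), (H) and (I) are all available; (F) is listed earlier → (F).
Now (G), (H) and (I) have their prerequisites met. (G) is listed earlier, so (G) next.
(H) and (I) are both available; (H) is listed earlier → (H).
(I) needed (A), now all done → (I).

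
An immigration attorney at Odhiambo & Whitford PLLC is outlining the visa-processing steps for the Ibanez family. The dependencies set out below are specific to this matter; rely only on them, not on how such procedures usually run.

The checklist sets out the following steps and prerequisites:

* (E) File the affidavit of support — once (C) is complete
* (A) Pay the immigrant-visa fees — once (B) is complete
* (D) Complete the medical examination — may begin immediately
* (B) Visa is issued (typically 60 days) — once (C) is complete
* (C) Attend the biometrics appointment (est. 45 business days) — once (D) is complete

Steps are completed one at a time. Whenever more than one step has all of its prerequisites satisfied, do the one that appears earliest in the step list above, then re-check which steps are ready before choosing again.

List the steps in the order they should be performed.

Only (D) has no prerequisites, so it is first.
That leaves (C) as the only ready step → (C).
Now (E) and (B) have their prerequisites met. (E) is listed earlier, so (E) next.
(B) needed (C), now all done → (B).
(A) is the only step now ready → (A).

(D) → (C) → (E) → (B) → (A)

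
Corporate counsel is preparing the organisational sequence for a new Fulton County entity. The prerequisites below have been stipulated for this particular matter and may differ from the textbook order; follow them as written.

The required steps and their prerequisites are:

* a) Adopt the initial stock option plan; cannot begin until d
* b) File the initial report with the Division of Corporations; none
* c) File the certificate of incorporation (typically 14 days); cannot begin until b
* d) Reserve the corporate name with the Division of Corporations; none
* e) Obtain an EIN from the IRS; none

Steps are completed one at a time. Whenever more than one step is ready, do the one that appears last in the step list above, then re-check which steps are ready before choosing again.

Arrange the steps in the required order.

e d b c a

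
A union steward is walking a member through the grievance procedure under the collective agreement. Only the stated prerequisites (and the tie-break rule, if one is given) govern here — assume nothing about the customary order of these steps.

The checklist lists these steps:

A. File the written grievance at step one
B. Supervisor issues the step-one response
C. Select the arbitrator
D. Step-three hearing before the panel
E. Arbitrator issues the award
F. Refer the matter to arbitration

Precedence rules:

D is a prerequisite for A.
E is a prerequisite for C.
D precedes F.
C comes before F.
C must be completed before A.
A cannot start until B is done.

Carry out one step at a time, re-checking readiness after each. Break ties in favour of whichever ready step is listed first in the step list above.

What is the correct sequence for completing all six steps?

B, D and E have no prerequisites; B is listed earlier, so B is first.
Ready: D and E. D is listed earlier → D.
Next only E has its prerequisites met → E.
C needed E, now all done → C.
Now A and F have their prerequisites met. A is listed earlier, so A next.
That leaves F as the only ready step → F.

B, D, E, C, A, F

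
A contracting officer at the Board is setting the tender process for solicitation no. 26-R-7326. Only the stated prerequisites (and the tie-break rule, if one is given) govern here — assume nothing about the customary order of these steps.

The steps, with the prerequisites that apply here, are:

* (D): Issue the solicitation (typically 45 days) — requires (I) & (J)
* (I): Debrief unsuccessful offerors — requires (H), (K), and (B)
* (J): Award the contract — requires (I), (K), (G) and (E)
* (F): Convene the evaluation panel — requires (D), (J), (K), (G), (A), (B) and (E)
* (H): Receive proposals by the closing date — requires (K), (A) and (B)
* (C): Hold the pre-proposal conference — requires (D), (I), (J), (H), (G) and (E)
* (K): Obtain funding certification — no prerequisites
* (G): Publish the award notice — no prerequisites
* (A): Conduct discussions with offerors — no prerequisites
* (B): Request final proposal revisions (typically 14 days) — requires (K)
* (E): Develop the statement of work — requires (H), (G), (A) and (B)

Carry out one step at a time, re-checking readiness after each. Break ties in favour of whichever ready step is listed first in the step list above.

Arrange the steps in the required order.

Nothing is required for (K), (G) and (A). (K) is listed earlier → (K) first.
Ready: (G), (A) and (B). (G) is listed earlier → (G).
Now (A) and (B) have their prerequisites met. (A) is listed earlier, so (A) next.
(B) needed (K), now all done → (B).
(H) needed (K), (A) and (B), now all done → (H).
Ready: (I) and (E). (I) is listed earlier → (I).
(E) needed (H), (G), (A) and (B), now all done → (E).
(J) needed (I), (K), (G) and (E), now all done → (J).
(D) is the only step now ready → (D).
Now (F) and (C) have their prerequisites met. (F) is listed earlier, so (F) next.
(C) needed (D), (I), (J), (H), (G) and (E), now all done → (C).

(K) → (G) → (A) → (B) → (H) → (I) → (E) → (J) → (D) → (F) → (C)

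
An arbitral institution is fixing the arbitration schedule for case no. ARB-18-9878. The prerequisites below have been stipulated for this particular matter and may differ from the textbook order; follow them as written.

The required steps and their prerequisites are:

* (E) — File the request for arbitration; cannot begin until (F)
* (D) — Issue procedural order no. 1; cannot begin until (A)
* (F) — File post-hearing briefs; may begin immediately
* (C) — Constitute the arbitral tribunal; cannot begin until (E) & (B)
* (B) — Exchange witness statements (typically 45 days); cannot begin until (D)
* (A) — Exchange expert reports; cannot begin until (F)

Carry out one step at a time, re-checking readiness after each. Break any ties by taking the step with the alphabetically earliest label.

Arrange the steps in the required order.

(F), (A), (D), (B), (E), (C)

(F) has no prerequisites → (F) first.
Now (A) and (E) have their prerequisites met. (A) has the earlier label, so (A) next.
(D) now also ready, so the ready set is {(D), (E)}; (D) has the earlier label → (D).
(B) now also ready, so the ready set is {(B), (E)}; (B) has the earlier label → (B).
(E) needed (F), now all done → (E).
(C) is the only step now ready → (C).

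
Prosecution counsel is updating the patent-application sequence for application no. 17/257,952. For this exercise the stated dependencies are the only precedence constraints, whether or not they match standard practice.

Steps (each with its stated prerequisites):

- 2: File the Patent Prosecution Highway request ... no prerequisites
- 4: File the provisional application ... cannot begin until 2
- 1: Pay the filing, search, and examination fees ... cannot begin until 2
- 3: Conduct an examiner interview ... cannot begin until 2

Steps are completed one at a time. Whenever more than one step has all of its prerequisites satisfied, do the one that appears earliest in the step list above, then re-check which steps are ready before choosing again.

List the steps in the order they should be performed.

Only 2 has no prerequisites, so it is first.
4, 1 and 3 are all available; 4 is listed earlier → 4.
Ready: 1 and 3. 1 is listed earlier → 1.
3 is the only step now ready → 3.

2 → 4 → 1 → 3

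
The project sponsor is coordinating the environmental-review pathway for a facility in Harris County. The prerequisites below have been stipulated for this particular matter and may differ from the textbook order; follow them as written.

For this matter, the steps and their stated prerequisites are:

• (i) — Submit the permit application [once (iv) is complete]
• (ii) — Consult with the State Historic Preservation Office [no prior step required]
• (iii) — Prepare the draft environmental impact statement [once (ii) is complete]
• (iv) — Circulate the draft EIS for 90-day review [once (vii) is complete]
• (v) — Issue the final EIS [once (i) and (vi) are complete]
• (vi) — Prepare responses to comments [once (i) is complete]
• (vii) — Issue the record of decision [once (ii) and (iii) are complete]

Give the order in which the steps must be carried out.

(ii), (iii), (vii), (iv), (i), (vi), (v)

(ii) has no prerequisites → (ii) first.
(iii) needed (ii), now all done → (iii).
(vii) needed (ii) and (iii), now all done → (vii).
(iv) is the only step now ready → (iv).
(i) needed (iv), now all done → (i).
(vi) is the only step now ready → (vi).
That leaves (v) as the only ready step → (v).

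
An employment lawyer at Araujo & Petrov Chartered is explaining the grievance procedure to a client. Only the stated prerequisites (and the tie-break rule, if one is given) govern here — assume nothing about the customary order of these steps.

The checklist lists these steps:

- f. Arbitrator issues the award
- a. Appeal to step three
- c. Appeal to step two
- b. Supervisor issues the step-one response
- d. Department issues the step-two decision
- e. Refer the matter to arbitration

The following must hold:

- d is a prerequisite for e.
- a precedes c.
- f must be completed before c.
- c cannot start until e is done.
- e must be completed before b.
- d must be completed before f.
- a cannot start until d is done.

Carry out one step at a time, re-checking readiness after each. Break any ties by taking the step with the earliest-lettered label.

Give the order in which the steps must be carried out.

d, a, e, b, f, c

d has no prerequisites → d first.
Ready: a, e and f. a has the earlier label → a.
e and f are both available; e has the earlier label → e.
b now also ready, so the ready set is {b, f}; b has the earlier label → b.
f is the only step now ready → f.
Next only c has its prerequisites met → c.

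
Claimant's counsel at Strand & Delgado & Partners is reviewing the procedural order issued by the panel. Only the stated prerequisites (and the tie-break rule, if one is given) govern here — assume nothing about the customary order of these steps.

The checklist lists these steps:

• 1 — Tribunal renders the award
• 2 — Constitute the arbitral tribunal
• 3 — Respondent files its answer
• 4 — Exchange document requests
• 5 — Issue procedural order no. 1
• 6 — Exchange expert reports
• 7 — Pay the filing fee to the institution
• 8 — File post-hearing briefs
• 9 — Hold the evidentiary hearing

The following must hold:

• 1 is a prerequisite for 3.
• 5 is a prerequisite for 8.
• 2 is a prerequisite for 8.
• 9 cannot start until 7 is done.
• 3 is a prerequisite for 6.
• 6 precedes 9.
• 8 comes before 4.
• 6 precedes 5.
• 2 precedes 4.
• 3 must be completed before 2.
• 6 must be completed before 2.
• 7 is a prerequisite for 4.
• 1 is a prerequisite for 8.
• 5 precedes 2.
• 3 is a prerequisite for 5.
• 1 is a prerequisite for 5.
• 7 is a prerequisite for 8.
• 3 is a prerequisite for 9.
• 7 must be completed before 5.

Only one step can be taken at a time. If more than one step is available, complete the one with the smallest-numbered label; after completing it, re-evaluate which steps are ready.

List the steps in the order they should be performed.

Nothing is required for 1 and 7. 1 has the earlier label → 1 first.
Ready: 3 and 7. 3 has the earlier label → 3.
6 now also ready, so the ready set is {6, 7}; 6 has the earlier label → 6.
7 is the only step now ready → 7.
Ready: 5 and 9. 5 has the earlier label → 5.
Ready: 2 and 9. 2 has the earlier label → 2.
8 and 9 are both available; 8 has the earlier label → 8.
4 now also ready, so the ready set is {4, 9}; 4 has the earlier label → 4.
That leaves 9 as the only ready step → 9.

1 → 3 → 6 → 7 → 5 → 2 → 8 → 4 → 9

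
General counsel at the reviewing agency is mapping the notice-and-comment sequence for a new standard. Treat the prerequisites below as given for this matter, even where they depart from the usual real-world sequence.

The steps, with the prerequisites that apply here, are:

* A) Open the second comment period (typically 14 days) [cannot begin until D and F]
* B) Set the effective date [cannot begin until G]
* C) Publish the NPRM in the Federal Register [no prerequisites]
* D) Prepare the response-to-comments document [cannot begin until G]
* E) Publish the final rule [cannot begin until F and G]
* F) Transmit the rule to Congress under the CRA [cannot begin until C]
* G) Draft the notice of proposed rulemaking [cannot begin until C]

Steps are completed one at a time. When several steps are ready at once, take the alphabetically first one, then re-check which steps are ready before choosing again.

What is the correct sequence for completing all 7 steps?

C is the only step with nothing outstanding, so it goes first.
Ready: F and G. F has the earlier label → F.
G is the only step now ready → G.
Ready: B, D and E. B has the earlier label → B.
D and E are both available; D has the earlier label → D.
A now also ready, so the ready set is {A, E}; A has the earlier label → A.
Next only E has its prerequisites met → E.

C F G B D A E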